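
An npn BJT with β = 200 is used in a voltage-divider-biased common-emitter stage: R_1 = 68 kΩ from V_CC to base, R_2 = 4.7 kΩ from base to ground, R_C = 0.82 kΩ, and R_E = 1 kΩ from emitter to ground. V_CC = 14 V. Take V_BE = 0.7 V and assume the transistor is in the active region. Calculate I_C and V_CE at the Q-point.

Thevenize the base divider: V_Th = V_CC·R_2/(R_1+R_2) = 14×4.7/72.7 = 0.905 V, R_Th = R_1‖R_2 = 4.4 kΩ.
Base-emitter loop: V_Th = I_B·R_Th + V_BE + (β+1)I_B·R_E, so I_B = (0.905 − 0.7) / (4.4 + 201×1) = 0.000999 mA.
I_C = β·I_B = 200×0.000999 = 0.2 mA, and I_E = (β+1)I_B = 0.201 mA.
V_CE = V_CC − I_C·R_C − I_E·R_E = 14 − 0.2×0.82 − 0.201×1 = 13.6 V.
V_CE = 13.6 V > 0.2 V confirms active-region operation.

I_C ≈ 0.2 mA, V_CE ≈ 14 V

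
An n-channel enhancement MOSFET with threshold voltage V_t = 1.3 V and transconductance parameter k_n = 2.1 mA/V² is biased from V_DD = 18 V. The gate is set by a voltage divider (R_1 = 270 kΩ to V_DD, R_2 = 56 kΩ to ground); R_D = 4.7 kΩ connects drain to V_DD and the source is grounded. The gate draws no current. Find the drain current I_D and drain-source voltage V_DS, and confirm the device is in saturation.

I_D ≈ 3.4 mA, V_DS ≈ 2.2 V

V_G = V_DD·R_2/(R_1+R_2) = 18×56/326 = 3.09 V. With the source grounded, V_GS = V_G = 3.09 V.
Assume saturation: I_D = (k_n/2)(V_GS − V_t)² = (2.1/2)×(3.09 − 1.3)² = 1.05×1.79² = 3.37 mA.
V_DS = V_DD − I_D·R_D = 18 − 3.37×4.7 = 2.15 V.
Saturation requires V_DS ≥ V_GS − V_t = 1.79 V; 2.15 ≥ 1.79 ✓.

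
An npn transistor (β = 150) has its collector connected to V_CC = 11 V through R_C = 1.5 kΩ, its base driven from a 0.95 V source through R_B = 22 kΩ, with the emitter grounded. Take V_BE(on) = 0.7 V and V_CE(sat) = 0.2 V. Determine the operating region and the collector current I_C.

active; I_C ≈ 1.7 mA

Assume active. Base-emitter loop: I_B = (V_BB − V_BE)/R_B = (0.95 − 0.7)/22 = 0.0114 mA.
I_C = β·I_B = 150×0.0114 = 1.7 mA.
V_CE = V_CC − I_C·R_C = 11 − 1.7×1.5 = 8.44 V > V_CE(sat), so the active-region assumption holds.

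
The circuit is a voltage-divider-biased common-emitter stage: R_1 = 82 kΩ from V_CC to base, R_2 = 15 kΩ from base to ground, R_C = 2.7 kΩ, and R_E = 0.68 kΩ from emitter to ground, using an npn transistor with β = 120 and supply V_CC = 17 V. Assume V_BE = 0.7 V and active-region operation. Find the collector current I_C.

I_C ≈ 2.4 mA

Thevenize the base divider: V_Th = V_CC·R_2/(R_1+R_2) = 17×15/97 = 2.63 V, R_Th = R_1‖R_2 = 12.7 kΩ.
Base-emitter loop: V_Th = I_B·R_Th + V_BE + (β+1)I_B·R_E, so I_B = (2.63 − 0.7) / (12.7 + 121×0.68) = 0.0203 mA.
I_C = β·I_B = 120×0.0203 = 2.44 mA, and I_E = (β+1)I_B = 2.46 mA.
V_CE = V_CC − I_C·R_C − I_E·R_E = 17 − 2.44×2.7 − 2.46×0.68 = 8.75 V.
V_CE = 8.75 V > 0.2 V confirms active-region operation.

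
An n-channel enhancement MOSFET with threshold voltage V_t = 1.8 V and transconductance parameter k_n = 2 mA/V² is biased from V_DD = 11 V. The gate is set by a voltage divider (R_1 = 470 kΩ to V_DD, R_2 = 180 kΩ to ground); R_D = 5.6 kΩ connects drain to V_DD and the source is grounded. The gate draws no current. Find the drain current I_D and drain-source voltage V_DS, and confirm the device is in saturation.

I_D ≈ 1.6 mA, V_DS ≈ 2.3 V

V_G = V_DD·R_2/(R_1+R_2) = 11×180/650 = 3.05 V. With the source grounded, V_GS = V_G = 3.05 V.
Assume saturation: I_D = (k_n/2)(V_GS − V_t)² = (2/2)×(3.05 − 1.8)² = 1×1.25² = 1.55 mA.
V_DS = V_DD − I_D·R_D = 11 − 1.55×5.6 = 2.3 V.
Saturation requires V_DS ≥ V_GS − V_t = 1.25 V; 2.3 ≥ 1.25 ✓.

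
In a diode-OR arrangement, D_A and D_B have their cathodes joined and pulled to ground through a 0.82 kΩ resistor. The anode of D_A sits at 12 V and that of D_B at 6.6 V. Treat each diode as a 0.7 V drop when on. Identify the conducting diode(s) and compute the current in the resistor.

Assume both conduct. Then node N would need to be at both 12−0.7 = 11.3 V and 6.6−0.7 = 5.9 V, which is impossible.
Assume only D_A conducts: V_N = 12 − 0.7 = 11.3 V, so I_R = 11.3/0.82 = 13.8 mA.
Check D_B: its anode-to-cathode voltage is 6.6 − 11.3 = -4.7 V < 0.7 V, so it is off. The assumption is consistent.

Only D_A conducts; I_R ≈ 14 mA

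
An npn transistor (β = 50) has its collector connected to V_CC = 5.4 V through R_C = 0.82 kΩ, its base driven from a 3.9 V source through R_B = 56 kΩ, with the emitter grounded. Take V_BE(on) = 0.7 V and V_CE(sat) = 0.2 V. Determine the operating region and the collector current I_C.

Assume active. Base-emitter loop: I_B = (V_BB − V_BE)/R_B = (3.9 − 0.7)/56 = 0.0571 mA.
I_C = β·I_B = 50×0.0571 = 2.86 mA.
V_CE = V_CC − I_C·R_C = 5.4 − 2.86×0.82 = 3.06 V > V_CE(sat), so the active-region assumption holds.

active; I_C ≈ 2.9 mA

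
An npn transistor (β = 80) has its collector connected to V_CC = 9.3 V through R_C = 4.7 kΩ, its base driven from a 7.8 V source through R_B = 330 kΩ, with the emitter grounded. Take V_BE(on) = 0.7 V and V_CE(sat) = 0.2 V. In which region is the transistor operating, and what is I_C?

active; I_C ≈ 1.7 mA

Assume active. Base-emitter loop: I_B = (V_BB − V_BE)/R_B = (7.8 − 0.7)/330 = 0.0215 mA.
I_C = β·I_B = 80×0.0215 = 1.72 mA.
V_CE = V_CC − I_C·R_C = 9.3 − 1.72×4.7 = 1.21 V > V_CE(sat), so the active-region assumption holds.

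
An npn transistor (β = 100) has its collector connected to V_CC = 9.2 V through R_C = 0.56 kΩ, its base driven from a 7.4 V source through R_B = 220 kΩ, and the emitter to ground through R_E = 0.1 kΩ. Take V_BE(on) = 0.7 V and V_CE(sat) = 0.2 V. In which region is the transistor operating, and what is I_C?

active; I_C ≈ 2.9 mA

Assume active. Base-emitter loop: I_B = (V_BB − V_BE)/(R_B + (β+1)R_E) = (7.4 − 0.7)/(220 + 101×0.1) = 0.0291 mA.
I_C = β·I_B = 100×0.0291 = 2.91 mA.
V_CE = V_CC − I_C·R_C − I_E·R_E = 9.2 − 2.91×0.56 − 2.94×0.1 = 7.28 V > V_CE(sat), so the active-region assumption holds.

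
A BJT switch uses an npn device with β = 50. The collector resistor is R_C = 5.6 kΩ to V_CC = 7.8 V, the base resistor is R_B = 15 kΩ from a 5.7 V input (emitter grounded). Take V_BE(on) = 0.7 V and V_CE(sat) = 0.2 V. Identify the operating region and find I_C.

saturation; I_C ≈ 1.4 mA

Assume active: I_B = (5.7 − 0.7)/15 = 0.333 mA, giving I_C = β·I_B = 16.7 mA.
But then V_CE = 7.8 − 16.7×5.6 = -85.5 V < V_CE(sat) = 0.2 V — impossible in the active region.
So the transistor is saturated. With V_CE = 0.2 V, I_C = (V_CC − 0.2)/R_C = 7.6/5.6 = 1.36 mA.
Check: β·I_B = 16.7 mA > I_C = 1.36 mA, confirming saturation.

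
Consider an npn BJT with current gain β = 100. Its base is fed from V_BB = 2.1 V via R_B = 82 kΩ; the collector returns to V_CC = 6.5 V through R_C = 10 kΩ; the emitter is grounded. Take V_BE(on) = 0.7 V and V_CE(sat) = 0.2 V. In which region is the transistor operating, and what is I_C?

Assume active: I_B = (2.1 − 0.7)/82 = 0.0171 mA, giving I_C = β·I_B = 1.71 mA.
But then V_CE = 6.5 − 1.71×10 = -10.6 V < V_CE(sat) = 0.2 V — impossible in the active region.
So the transistor is saturated. With V_CE = 0.2 V, I_C = (V_CC − 0.2)/R_C = 6.3/10 = 0.63 mA.
Check: β·I_B = 1.71 mA > I_C = 0.63 mA, confirming saturation.

saturation; I_C ≈ 0.63 mA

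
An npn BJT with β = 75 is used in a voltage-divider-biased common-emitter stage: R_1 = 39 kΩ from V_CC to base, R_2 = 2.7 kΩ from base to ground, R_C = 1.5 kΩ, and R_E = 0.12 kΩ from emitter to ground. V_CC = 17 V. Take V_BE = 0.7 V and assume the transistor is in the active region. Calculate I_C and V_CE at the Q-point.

I_C ≈ 2.6 mA, V_CE ≈ 13 V

Thevenize the base divider: V_Th = V_CC·R_2/(R_1+R_2) = 17×2.7/41.7 = 1.1 V, R_Th = R_1‖R_2 = 2.53 kΩ.
Base-emitter loop: V_Th = I_B·R_Th + V_BE + (β+1)I_B·R_E, so I_B = (1.1 − 0.7) / (2.53 + 76×0.12) = 0.0344 mA.
I_C = β·I_B = 75×0.0344 = 2.58 mA, and I_E = (β+1)I_B = 2.62 mA.
V_CE = V_CC − I_C·R_C − I_E·R_E = 17 − 2.58×1.5 − 2.62×0.12 = 12.8 V.
V_CE = 12.8 V > 0.2 V confirms active-region operation.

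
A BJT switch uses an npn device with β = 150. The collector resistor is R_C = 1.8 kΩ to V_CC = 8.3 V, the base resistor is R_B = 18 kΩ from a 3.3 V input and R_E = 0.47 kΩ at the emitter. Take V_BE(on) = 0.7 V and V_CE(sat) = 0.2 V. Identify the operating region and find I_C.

saturation; I_C ≈ 3.6 mA

Assume active: I_B = (3.3 − 0.7)/(18 + 151×0.47) = 0.0292 mA, I_C = β·I_B = 4.38 mA.
Then V_CE = 8.3 − 4.38×1.8 − 4.41×0.47 = -1.66 V < 0.2 V — the active assumption fails.
Re-solve with V_CE = 0.2 V. KCL at the emitter: V_E/R_E = (V_BB−0.7−V_E)/R_B + (V_CC−0.2−V_E)/R_C, giving V_E = 1.7 V.
I_C = (V_CC − 0.2 − V_E)/R_C = (8.1 − 1.7)/1.8 = 3.56 mA.
Check: I_B = (2.6 − 1.7)/18 = 0.0502 mA, and β·I_B = 7.53 mA > I_C, confirming saturation.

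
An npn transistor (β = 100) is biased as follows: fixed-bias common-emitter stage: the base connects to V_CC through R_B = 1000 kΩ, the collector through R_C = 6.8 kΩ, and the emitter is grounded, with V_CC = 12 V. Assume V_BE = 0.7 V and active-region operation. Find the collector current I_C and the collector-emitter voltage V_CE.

Base loop: V_CC = I_B·R_B + V_BE, so I_B = (12 − 0.7)/1000 kΩ = 0.0113 mA.
In the active region I_C = β·I_B = 100 × 0.0113 = 1.13 mA.
Collector loop: V_CE = V_CC − I_C·R_C = 12 − 1.13×6.8 = 4.32 V.
Since V_CE = 4.32 V > V_CE(sat) ≈ 0.2 V, the transistor is in the active region as assumed.

I_C ≈ 1.1 mA, V_CE ≈ 4.3 V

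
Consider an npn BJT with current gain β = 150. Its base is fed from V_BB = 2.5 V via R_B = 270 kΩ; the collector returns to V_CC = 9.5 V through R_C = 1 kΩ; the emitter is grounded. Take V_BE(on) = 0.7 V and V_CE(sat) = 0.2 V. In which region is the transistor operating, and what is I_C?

Assume active. Base-emitter loop: I_B = (V_BB − V_BE)/R_B = (2.5 − 0.7)/270 = 0.00667 mA.
I_C = β·I_B = 150×0.00667 = 1 mA.
V_CE = V_CC − I_C·R_C = 9.5 − 1×1 = 8.5 V > V_CE(sat), so the active-region assumption holds.

active; I_C ≈ 1 mA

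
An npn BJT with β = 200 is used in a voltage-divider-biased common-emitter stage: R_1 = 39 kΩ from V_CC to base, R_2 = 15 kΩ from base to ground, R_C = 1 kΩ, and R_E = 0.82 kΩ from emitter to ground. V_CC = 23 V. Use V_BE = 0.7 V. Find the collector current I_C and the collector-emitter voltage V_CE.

Thevenize the base divider: V_Th = V_CC·R_2/(R_1+R_2) = 23×15/54 = 6.39 V, R_Th = R_1‖R_2 = 10.8 kΩ.
Base-emitter loop: V_Th = I_B·R_Th + V_BE + (β+1)I_B·R_E, so I_B = (6.39 − 0.7) / (10.8 + 201×0.82) = 0.0324 mA.
I_C = β·I_B = 200×0.0324 = 6.48 mA, and I_E = (β+1)I_B = 6.51 mA.
V_CE = V_CC − I_C·R_C − I_E·R_E = 23 − 6.48×1 − 6.51×0.82 = 11.2 V.
V_CE = 11.2 V > 0.2 V confirms active-region operation.

I_C ≈ 6.5 mA, V_CE ≈ 11 V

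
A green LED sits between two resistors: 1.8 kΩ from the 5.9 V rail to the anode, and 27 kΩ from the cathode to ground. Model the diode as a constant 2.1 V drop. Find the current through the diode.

I ≈ 0.13 mA

The two resistors are in series with the diode, so KVL gives 5.9 = I·1.8 + 2.1 + I·27.
I = (5.9 − 2.1) / (1.8 + 27) kΩ = 3.8 / 28.8 = 0.132 mA.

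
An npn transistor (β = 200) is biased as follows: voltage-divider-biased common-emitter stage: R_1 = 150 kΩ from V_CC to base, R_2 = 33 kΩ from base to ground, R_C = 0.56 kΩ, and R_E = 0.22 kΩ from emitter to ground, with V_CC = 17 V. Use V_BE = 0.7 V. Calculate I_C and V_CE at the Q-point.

I_C ≈ 6.6 mA, V_CE ≈ 12 V

Thevenize the base divider: V_Th = V_CC·R_2/(R_1+R_2) = 17×33/183 = 3.07 V, R_Th = R_1‖R_2 = 27 kΩ.
Base-emitter loop: V_Th = I_B·R_Th + V_BE + (β+1)I_B·R_E, so I_B = (3.07 − 0.7) / (27 + 201×0.22) = 0.0332 mA.
I_C = β·I_B = 200×0.0332 = 6.64 mA, and I_E = (β+1)I_B = 6.67 mA.
V_CE = V_CC − I_C·R_C − I_E·R_E = 17 − 6.64×0.56 − 6.67×0.22 = 11.8 V.
V_CE = 11.8 V > 0.2 V confirms active-region operation.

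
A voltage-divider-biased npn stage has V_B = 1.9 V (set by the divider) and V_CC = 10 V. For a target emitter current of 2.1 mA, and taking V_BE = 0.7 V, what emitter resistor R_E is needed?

V_E = V_B − V_BE = 1.9 − 0.7 = 1.2 V.
R_E = V_E / I_E = 1.2 / 2.1 = 0.571 kΩ.

R_E ≈ 0.57 kΩ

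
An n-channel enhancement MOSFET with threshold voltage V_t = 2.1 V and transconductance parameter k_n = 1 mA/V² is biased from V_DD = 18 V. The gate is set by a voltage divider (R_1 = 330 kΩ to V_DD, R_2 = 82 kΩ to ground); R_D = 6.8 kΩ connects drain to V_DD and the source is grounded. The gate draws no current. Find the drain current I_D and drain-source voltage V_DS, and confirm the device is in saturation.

V_G = V_DD·R_2/(R_1+R_2) = 18×82/412 = 3.58 V. With the source grounded, V_GS = V_G = 3.58 V.
Assume saturation: I_D = (k_n/2)(V_GS − V_t)² = (1/2)×(3.58 − 2.1)² = 0.5×1.48² = 1.1 mA.
V_DS = V_DD − I_D·R_D = 18 − 1.1×6.8 = 10.5 V.
Saturation requires V_DS ≥ V_GS − V_t = 1.48 V; 10.5 ≥ 1.48 ✓.

I_D ≈ 1.1 mA, V_DS ≈ 11 V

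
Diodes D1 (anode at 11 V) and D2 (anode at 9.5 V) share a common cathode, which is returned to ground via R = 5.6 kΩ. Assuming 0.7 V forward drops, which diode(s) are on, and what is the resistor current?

Assume both conduct. Then node N would need to be at both 11−0.7 = 10.3 V and 9.5−0.7 = 8.8 V, which is impossible.
Assume only D1 conducts: V_N = 11 − 0.7 = 10.3 V, so I_R = 10.3/5.6 = 1.84 mA.
Check D2: its anode-to-cathode voltage is 9.5 − 10.3 = -0.8 V < 0.7 V, so it is off. The assumption is consistent.

Only D1 conducts; I_R ≈ 1.8 mA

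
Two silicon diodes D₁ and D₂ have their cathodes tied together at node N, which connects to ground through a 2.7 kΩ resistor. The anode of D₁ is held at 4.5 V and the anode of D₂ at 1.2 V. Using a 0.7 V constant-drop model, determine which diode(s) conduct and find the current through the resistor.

Only D₁ conducts; I_R ≈ 1.4 mA

Assume both conduct. Then node N would need to be at both 4.5−0.7 = 3.8 V and 1.2−0.7 = 0.5 V, which is impossible.
Assume only D₁ conducts: V_N = 4.5 − 0.7 = 3.8 V, so I_R = 3.8/2.7 = 1.41 mA.
Check D₂: its anode-to-cathode voltage is 1.2 − 3.8 = -2.6 V < 0.7 V, so it is off. The assumption is consistent.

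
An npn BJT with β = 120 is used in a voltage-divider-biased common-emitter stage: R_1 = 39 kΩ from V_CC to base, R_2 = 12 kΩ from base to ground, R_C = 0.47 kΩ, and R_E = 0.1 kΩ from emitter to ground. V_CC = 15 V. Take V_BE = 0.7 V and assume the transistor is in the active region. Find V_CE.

Thevenize the base divider: V_Th = V_CC·R_2/(R_1+R_2) = 15×12/51 = 3.53 V, R_Th = R_1‖R_2 = 9.18 kΩ.
Base-emitter loop: V_Th = I_B·R_Th + V_BE + (β+1)I_B·R_E, so I_B = (3.53 − 0.7) / (9.18 + 121×0.1) = 0.133 mA.
I_C = β·I_B = 120×0.133 = 16 mA, and I_E = (β+1)I_B = 16.1 mA.
V_CE = V_CC − I_C·R_C − I_E·R_E = 15 − 16×0.47 − 16.1×0.1 = 5.89 V.
V_CE = 5.89 V > 0.2 V confirms active-region operation.

V_CE ≈ 5.9 V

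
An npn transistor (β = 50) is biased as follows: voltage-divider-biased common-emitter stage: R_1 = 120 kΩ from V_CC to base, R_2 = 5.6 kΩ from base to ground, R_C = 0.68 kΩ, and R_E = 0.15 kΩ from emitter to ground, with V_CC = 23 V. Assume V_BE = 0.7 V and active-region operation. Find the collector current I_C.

I_C ≈ 1.3 mA

Thevenize the base divider: V_Th = V_CC·R_2/(R_1+R_2) = 23×5.6/126 = 1.03 V, R_Th = R_1‖R_2 = 5.35 kΩ.
Base-emitter loop: V_Th = I_B·R_Th + V_BE + (β+1)I_B·R_E, so I_B = (1.03 − 0.7) / (5.35 + 51×0.15) = 0.025 mA.
I_C = β·I_B = 50×0.025 = 1.25 mA, and I_E = (β+1)I_B = 1.28 mA.
V_CE = V_CC − I_C·R_C − I_E·R_E = 23 − 1.25×0.68 − 1.28×0.15 = 22 V.
V_CE = 22 V > 0.2 V confirms active-region operation.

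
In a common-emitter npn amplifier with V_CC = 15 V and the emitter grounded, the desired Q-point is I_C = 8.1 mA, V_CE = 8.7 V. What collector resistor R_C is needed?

R_C ≈ 0.78 kΩ

Collector loop: V_CC = I_C·R_C + V_CE.
R_C = (V_CC − V_CE)/I_C = (15 − 8.7)/8.1 = 0.778 kΩ.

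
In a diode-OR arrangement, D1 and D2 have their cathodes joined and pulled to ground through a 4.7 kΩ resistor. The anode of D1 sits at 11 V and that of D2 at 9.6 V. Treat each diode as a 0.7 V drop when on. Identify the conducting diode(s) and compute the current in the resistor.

Only D1 conducts; I_R ≈ 2.2 mA

Assume both conduct. Then node N would need to be at both 11−0.7 = 10.3 V and 9.6−0.7 = 8.9 V, which is impossible.
Assume only D1 conducts: V_N = 11 − 0.7 = 10.3 V, so I_R = 10.3/4.7 = 2.19 mA.
Check D2: its anode-to-cathode voltage is 9.6 − 10.3 = -0.7 V < 0.7 V, so it is off. The assumption is consistent.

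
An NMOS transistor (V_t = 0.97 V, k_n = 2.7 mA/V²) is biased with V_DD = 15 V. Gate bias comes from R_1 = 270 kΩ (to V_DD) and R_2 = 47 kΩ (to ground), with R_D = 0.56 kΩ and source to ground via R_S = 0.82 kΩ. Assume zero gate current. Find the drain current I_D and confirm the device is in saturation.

I_D ≈ 0.67 mA

V_G = V_DD·R_2/(R_1+R_2) = 15×47/317 = 2.22 V.
Assume saturation: I_D = (k_n/2)(V_GS − V_t)² with V_GS = V_G − I_D·R_S = 2.22 − 0.82·I_D.
Substituting gives 0.908·I_D² − 3.78·I_D + 2.12 = 0, with roots I_D = 0.67 or 3.49 mA.
The root I_D = 3.49 mA gives V_GS = -0.638 V ≤ V_t, so take I_D = 0.67 mA.
Then V_GS = 1.67 V and V_DS = V_DD − I_D(R_D+R_S) = 15 − 0.67×1.38 = 14.1 V.
Saturation requires V_DS ≥ V_GS − V_t = 0.705 V; 14.1 ≥ 0.705 ✓.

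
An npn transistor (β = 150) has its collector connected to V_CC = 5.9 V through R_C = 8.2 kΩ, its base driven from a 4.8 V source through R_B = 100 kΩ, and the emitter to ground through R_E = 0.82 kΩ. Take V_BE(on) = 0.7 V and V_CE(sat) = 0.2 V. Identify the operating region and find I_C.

Assume active: I_B = (4.8 − 0.7)/(100 + 151×0.82) = 0.0183 mA, I_C = β·I_B = 2.75 mA.
Then V_CE = 5.9 − 2.75×8.2 − 2.77×0.82 = -18.9 V < 0.2 V — the active assumption fails.
Re-solve with V_CE = 0.2 V. KCL at the emitter: V_E/R_E = (V_BB−0.7−V_E)/R_B + (V_CC−0.2−V_E)/R_C, giving V_E = 0.545 V.
I_C = (V_CC − 0.2 − V_E)/R_C = (5.7 − 0.545)/8.2 = 0.629 mA.
Check: I_B = (4.1 − 0.545)/100 = 0.0356 mA, and β·I_B = 5.33 mA > I_C, confirming saturation.

saturation; I_C ≈ 0.63 mA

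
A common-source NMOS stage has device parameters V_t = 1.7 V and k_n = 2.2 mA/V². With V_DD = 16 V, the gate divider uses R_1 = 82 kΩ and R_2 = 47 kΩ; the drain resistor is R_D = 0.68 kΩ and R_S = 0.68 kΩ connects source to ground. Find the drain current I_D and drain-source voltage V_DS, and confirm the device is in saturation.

V_G = V_DD·R_2/(R_1+R_2) = 16×47/129 = 5.83 V.
Assume saturation: I_D = (k_n/2)(V_GS − V_t)² with V_GS = V_G − I_D·R_S = 5.83 − 0.68·I_D.
Substituting gives 0.509·I_D² − 7.18·I_D + 18.8 = 0, with roots I_D = 3.46 or 10.6 mA.
The root I_D = 10.6 mA gives V_GS = -1.41 V ≤ V_t, so take I_D = 3.46 mA.
Then V_GS = 3.47 V and V_DS = V_DD − I_D(R_D+R_S) = 16 − 3.46×1.36 = 11.3 V.
Saturation requires V_DS ≥ V_GS − V_t = 1.77 V; 11.3 ≥ 1.77 ✓.

I_D ≈ 3.5 mA, V_DS ≈ 11 V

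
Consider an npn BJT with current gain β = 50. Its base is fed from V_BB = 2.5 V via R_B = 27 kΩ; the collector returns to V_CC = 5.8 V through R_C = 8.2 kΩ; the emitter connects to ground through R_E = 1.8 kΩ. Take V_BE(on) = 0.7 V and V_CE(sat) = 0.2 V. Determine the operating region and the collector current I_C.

saturation; I_C ≈ 0.55 mA

Assume active: I_B = (2.5 − 0.7)/(27 + 51×1.8) = 0.0152 mA, I_C = β·I_B = 0.758 mA.
Then V_CE = 5.8 − 0.758×8.2 − 0.773×1.8 = -1.8 V < 0.2 V — the active assumption fails.
Re-solve with V_CE = 0.2 V. KCL at the emitter: V_E/R_E = (V_BB−0.7−V_E)/R_B + (V_CC−0.2−V_E)/R_C, giving V_E = 1.05 V.
I_C = (V_CC − 0.2 − V_E)/R_C = (5.6 − 1.05)/8.2 = 0.555 mA.
Check: I_B = (1.8 − 1.05)/27 = 0.0278 mA, and β·I_B = 1.39 mA > I_C, confirming saturation.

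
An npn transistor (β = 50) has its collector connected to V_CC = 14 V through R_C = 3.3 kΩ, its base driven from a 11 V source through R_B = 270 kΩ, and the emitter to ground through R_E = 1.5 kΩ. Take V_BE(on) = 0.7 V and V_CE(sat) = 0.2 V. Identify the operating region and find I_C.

active; I_C ≈ 1.5 mA

Assume active. Base-emitter loop: I_B = (V_BB − V_BE)/(R_B + (β+1)R_E) = (11 − 0.7)/(270 + 51×1.5) = 0.0297 mA.
I_C = β·I_B = 50×0.0297 = 1.49 mA.
V_CE = V_CC − I_C·R_C − I_E·R_E = 14 − 1.49×3.3 − 1.52×1.5 = 6.82 V > V_CE(sat), so the active-region assumption holds.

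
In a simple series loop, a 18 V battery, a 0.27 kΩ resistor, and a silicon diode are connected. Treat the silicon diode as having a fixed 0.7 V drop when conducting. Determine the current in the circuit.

I ≈ 64 mA

KVL around the loop: 18 = V_D + I·R = 0.7 + I × 0.27 kΩ.
So I = (18 − 0.7) / 0.27 kΩ = 17.3 / 0.27 = 64.1 mA.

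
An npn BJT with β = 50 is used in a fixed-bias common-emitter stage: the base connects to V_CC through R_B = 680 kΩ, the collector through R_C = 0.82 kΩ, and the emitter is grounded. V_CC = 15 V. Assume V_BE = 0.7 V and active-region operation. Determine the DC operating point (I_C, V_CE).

I_C ≈ 1.1 mA, V_CE ≈ 14 V

Base loop: V_CC = I_B·R_B + V_BE, so I_B = (15 − 0.7)/680 kΩ = 0.021 mA.
In the active region I_C = β·I_B = 50 × 0.021 = 1.05 mA.
Collector loop: V_CE = V_CC − I_C·R_C = 15 − 1.05×0.82 = 14.1 V.
Since V_CE = 14.1 V > V_CE(sat) ≈ 0.2 V, the transistor is in the active region as assumed.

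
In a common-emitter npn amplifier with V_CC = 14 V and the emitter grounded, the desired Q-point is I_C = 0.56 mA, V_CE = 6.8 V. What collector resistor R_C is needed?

Collector loop: V_CC = I_C·R_C + V_CE.
R_C = (V_CC − V_CE)/I_C = (14 − 6.8)/0.56 = 12.9 kΩ.

R_C ≈ 13 kΩ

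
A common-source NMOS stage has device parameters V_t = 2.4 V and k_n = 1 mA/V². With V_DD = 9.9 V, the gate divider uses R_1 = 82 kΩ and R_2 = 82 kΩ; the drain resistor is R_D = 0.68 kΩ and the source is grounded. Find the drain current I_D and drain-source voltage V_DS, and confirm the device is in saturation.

I_D ≈ 3.3 mA, V_DS ≈ 7.7 V

V_G = V_DD·R_2/(R_1+R_2) = 9.9×82/164 = 4.95 V. With the source grounded, V_GS = V_G = 4.95 V.
Assume saturation: I_D = (k_n/2)(V_GS − V_t)² = (1/2)×(4.95 − 2.4)² = 0.5×2.55² = 3.25 mA.
V_DS = V_DD − I_D·R_D = 9.9 − 3.25×0.68 = 7.69 V.
Saturation requires V_DS ≥ V_GS − V_t = 2.55 V; 7.69 ≥ 2.55 ✓.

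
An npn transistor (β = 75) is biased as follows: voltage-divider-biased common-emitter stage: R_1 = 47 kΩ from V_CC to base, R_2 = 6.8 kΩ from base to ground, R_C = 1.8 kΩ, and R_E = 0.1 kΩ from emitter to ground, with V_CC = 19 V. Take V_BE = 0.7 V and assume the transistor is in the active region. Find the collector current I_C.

Thevenize the base divider: V_Th = V_CC·R_2/(R_1+R_2) = 19×6.8/53.8 = 2.4 V, R_Th = R_1‖R_2 = 5.94 kΩ.
Base-emitter loop: V_Th = I_B·R_Th + V_BE + (β+1)I_B·R_E, so I_B = (2.4 − 0.7) / (5.94 + 76×0.1) = 0.126 mA.
I_C = β·I_B = 75×0.126 = 9.42 mA, and I_E = (β+1)I_B = 9.55 mA.
V_CE = V_CC − I_C·R_C − I_E·R_E = 19 − 9.42×1.8 − 9.55×0.1 = 1.08 V.
V_CE = 1.08 V > 0.2 V confirms active-region operation.

I_C ≈ 9.4 mA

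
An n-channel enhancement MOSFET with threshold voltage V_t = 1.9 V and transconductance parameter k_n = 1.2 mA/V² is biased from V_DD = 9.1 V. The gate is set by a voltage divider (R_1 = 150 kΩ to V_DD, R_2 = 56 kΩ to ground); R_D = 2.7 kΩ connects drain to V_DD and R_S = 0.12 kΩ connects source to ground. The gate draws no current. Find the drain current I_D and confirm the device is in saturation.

V_G = V_DD·R_2/(R_1+R_2) = 9.1×56/206 = 2.47 V.
Assume saturation: I_D = (k_n/2)(V_GS − V_t)² with V_GS = V_G − I_D·R_S = 2.47 − 0.12·I_D.
Substituting gives 0.00864·I_D² − 1.08·I_D + 0.198 = 0, with roots I_D = 0.183 or 125 mA.
The root I_D = 125 mA gives V_GS = -12.5 V ≤ V_t, so take I_D = 0.183 mA.
Then V_GS = 2.45 V and V_DS = V_DD − I_D(R_D+R_S) = 9.1 − 0.183×2.82 = 8.58 V.
Saturation requires V_DS ≥ V_GS − V_t = 0.552 V; 8.58 ≥ 0.552 ✓.

I_D ≈ 0.18 mA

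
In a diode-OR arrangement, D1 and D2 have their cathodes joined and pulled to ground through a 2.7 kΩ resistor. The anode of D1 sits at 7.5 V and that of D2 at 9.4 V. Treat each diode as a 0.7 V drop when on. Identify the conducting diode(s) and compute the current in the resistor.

Assume both conduct. Then node N would need to be at both 7.5−0.7 = 6.8 V and 9.4−0.7 = 8.7 V, which is impossible.
Assume only D2 conducts: V_N = 9.4 − 0.7 = 8.7 V, so I_R = 8.7/2.7 = 3.22 mA.
Check D1: its anode-to-cathode voltage is 7.5 − 8.7 = -1.2 V < 0.7 V, so it is off. The assumption is consistent.

Only D2 conducts; I_R ≈ 3.2 mA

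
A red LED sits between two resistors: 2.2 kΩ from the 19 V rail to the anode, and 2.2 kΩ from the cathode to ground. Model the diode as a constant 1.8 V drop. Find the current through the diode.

I ≈ 3.9 mA

The two resistors are in series with the diode, so KVL gives 19 = I·2.2 + 1.8 + I·2.2.
I = (19 − 1.8) / (2.2 + 2.2) kΩ = 17.2 / 4.4 = 3.91 mA.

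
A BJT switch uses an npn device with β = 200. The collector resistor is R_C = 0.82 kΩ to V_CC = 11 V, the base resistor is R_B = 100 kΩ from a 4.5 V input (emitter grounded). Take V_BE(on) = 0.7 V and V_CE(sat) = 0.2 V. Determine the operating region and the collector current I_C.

active; I_C ≈ 7.6 mA

Assume active. Base-emitter loop: I_B = (V_BB − V_BE)/R_B = (4.5 − 0.7)/100 = 0.038 mA.
I_C = β·I_B = 200×0.038 = 7.6 mA.
V_CE = V_CC − I_C·R_C = 11 − 7.6×0.82 = 4.77 V > V_CE(sat), so the active-region assumption holds.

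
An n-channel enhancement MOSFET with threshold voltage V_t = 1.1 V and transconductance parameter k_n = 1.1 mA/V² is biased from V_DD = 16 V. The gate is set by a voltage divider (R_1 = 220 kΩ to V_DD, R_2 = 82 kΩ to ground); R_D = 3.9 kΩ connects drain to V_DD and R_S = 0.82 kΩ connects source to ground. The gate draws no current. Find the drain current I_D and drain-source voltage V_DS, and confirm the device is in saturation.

I_D ≈ 1.8 mA, V_DS ≈ 7.6 V

V_G = V_DD·R_2/(R_1+R_2) = 16×82/302 = 4.34 V.
Assume saturation: I_D = (k_n/2)(V_GS − V_t)² with V_GS = V_G − I_D·R_S = 4.34 − 0.82·I_D.
Substituting gives 0.37·I_D² − 3.93·I_D + 5.79 = 0, with roots I_D = 1.77 or 8.85 mA.
The root I_D = 8.85 mA gives V_GS = -2.91 V ≤ V_t, so take I_D = 1.77 mA.
Then V_GS = 2.89 V and V_DS = V_DD − I_D(R_D+R_S) = 16 − 1.77×4.72 = 7.65 V.
Saturation requires V_DS ≥ V_GS − V_t = 1.79 V; 7.65 ≥ 1.79 ✓.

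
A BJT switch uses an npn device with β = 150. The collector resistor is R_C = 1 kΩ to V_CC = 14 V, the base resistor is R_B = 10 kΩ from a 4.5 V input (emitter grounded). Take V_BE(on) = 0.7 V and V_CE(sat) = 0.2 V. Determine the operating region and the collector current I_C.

Assume active: I_B = (4.5 − 0.7)/10 = 0.38 mA, giving I_C = β·I_B = 57 mA.
But then V_CE = 14 − 57×1 = -43 V < V_CE(sat) = 0.2 V — impossible in the active region.
So the transistor is saturated. With V_CE = 0.2 V, I_C = (V_CC − 0.2)/R_C = 13.8/1 = 13.8 mA.
Check: β·I_B = 57 mA > I_C = 13.8 mA, confirming saturation.

saturation; I_C ≈ 14 mA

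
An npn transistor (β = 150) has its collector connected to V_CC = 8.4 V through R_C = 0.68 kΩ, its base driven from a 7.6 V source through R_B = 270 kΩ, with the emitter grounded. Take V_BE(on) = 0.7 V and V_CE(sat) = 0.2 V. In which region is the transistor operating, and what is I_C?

active; I_C ≈ 3.8 mA

Assume active. Base-emitter loop: I_B = (V_BB − V_BE)/R_B = (7.6 − 0.7)/270 = 0.0256 mA.
I_C = β·I_B = 150×0.0256 = 3.83 mA.
V_CE = V_CC − I_C·R_C = 8.4 − 3.83×0.68 = 5.79 V > V_CE(sat), so the active-region assumption holds.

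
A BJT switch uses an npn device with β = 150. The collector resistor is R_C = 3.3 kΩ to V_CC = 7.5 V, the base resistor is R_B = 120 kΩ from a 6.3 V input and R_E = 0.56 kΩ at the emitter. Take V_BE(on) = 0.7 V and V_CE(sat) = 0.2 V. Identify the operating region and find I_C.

saturation; I_C ≈ 1.9 mA

Assume active: I_B = (6.3 − 0.7)/(120 + 151×0.56) = 0.0274 mA, I_C = β·I_B = 4.11 mA.
Then V_CE = 7.5 − 4.11×3.3 − 4.13×0.56 = -8.37 V < 0.2 V — the active assumption fails.
Re-solve with V_CE = 0.2 V. KCL at the emitter: V_E/R_E = (V_BB−0.7−V_E)/R_B + (V_CC−0.2−V_E)/R_C, giving V_E = 1.08 V.
I_C = (V_CC − 0.2 − V_E)/R_C = (7.3 − 1.08)/3.3 = 1.89 mA.
Check: I_B = (5.6 − 1.08)/120 = 0.0377 mA, and β·I_B = 5.65 mA > I_C, confirming saturation.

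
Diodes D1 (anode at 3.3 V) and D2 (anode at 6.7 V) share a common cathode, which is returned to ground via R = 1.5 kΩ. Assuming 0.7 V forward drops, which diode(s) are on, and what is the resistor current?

Assume both conduct. Then node N would need to be at both 3.3−0.7 = 2.6 V and 6.7−0.7 = 6 V, which is impossible.
Assume only D2 conducts: V_N = 6.7 − 0.7 = 6 V, so I_R = 6/1.5 = 4 mA.
Check D1: its anode-to-cathode voltage is 3.3 − 6 = -2.7 V < 0.7 V, so it is off. The assumption is consistent.

Only D2 conducts; I_R ≈ 4 mA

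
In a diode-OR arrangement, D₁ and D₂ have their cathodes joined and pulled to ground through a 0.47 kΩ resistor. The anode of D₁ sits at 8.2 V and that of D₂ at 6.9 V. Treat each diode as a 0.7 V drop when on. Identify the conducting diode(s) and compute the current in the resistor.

Only D₁ conducts; I_R ≈ 16 mA

Assume both conduct. Then node N would need to be at both 8.2−0.7 = 7.5 V and 6.9−0.7 = 6.2 V, which is impossible.
Assume only D₁ conducts: V_N = 8.2 − 0.7 = 7.5 V, so I_R = 7.5/0.47 = 16 mA.
Check D₂: its anode-to-cathode voltage is 6.9 − 7.5 = -0.6 V < 0.7 V, so it is off. The assumption is consistent.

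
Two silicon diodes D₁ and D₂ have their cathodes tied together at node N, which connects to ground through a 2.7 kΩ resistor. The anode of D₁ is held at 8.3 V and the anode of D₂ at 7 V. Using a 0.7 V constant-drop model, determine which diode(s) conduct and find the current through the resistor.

Only D₁ conducts; I_R ≈ 2.8 mA

Assume both conduct. Then node N would need to be at both 8.3−0.7 = 7.6 V and 7−0.7 = 6.3 V, which is impossible.
Assume only D₁ conducts: V_N = 8.3 − 0.7 = 7.6 V, so I_R = 7.6/2.7 = 2.81 mA.
Check D₂: its anode-to-cathode voltage is 7 − 7.6 = -0.6 V < 0.7 V, so it is off. The assumption is consistent.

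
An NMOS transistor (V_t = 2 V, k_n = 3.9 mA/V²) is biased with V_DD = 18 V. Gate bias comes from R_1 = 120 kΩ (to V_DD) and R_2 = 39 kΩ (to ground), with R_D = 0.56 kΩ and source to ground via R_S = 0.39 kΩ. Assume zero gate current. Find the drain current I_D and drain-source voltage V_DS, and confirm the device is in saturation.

I_D ≈ 3 mA, V_DS ≈ 15 V

V_G = V_DD·R_2/(R_1+R_2) = 18×39/159 = 4.42 V.
Assume saturation: I_D = (k_n/2)(V_GS − V_t)² with V_GS = V_G − I_D·R_S = 4.42 − 0.39·I_D.
Substituting gives 0.297·I_D² − 4.67·I_D + 11.4 = 0, with roots I_D = 3.01 or 12.7 mA.
The root I_D = 12.7 mA gives V_GS = -0.557 V ≤ V_t, so take I_D = 3.01 mA.
Then V_GS = 3.24 V and V_DS = V_DD − I_D(R_D+R_S) = 18 − 3.01×0.95 = 15.1 V.
Saturation requires V_DS ≥ V_GS − V_t = 1.24 V; 15.1 ≥ 1.24 ✓.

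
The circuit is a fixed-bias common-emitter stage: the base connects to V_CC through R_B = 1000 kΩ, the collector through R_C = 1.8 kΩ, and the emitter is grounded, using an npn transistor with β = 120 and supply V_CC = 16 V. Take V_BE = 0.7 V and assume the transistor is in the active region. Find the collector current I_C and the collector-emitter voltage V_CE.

I_C ≈ 1.8 mA, V_CE ≈ 13 V

Base loop: V_CC = I_B·R_B + V_BE, so I_B = (16 − 0.7)/1000 kΩ = 0.0153 mA.
In the active region I_C = β·I_B = 120 × 0.0153 = 1.84 mA.
Collector loop: V_CE = V_CC − I_C·R_C = 16 − 1.84×1.8 = 12.7 V.
Since V_CE = 12.7 V > V_CE(sat) ≈ 0.2 V, the transistor is in the active region as assumed.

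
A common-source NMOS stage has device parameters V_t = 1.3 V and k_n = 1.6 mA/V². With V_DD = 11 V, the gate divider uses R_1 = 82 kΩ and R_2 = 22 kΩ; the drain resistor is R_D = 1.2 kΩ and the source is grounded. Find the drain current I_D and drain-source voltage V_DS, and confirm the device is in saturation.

I_D ≈ 0.84 mA, V_DS ≈ 10 V

V_G = V_DD·R_2/(R_1+R_2) = 11×22/104 = 2.33 V. With the source grounded, V_GS = V_G = 2.33 V.
Assume saturation: I_D = (k_n/2)(V_GS − V_t)² = (1.6/2)×(2.33 − 1.3)² = 0.8×1.03² = 0.844 mA.
V_DS = V_DD − I_D·R_D = 11 − 0.844×1.2 = 9.99 V.
Saturation requires V_DS ≥ V_GS − V_t = 1.03 V; 9.99 ≥ 1.03 ✓.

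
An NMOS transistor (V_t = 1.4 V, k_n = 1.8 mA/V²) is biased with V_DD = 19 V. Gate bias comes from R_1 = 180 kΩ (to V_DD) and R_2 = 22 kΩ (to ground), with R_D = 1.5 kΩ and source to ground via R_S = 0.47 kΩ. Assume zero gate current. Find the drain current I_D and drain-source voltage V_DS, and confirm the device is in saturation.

V_G = V_DD·R_2/(R_1+R_2) = 19×22/202 = 2.07 V.
Assume saturation: I_D = (k_n/2)(V_GS − V_t)² with V_GS = V_G − I_D·R_S = 2.07 − 0.47·I_D.
Substituting gives 0.199·I_D² − 1.57·I_D + 0.403 = 0, with roots I_D = 0.266 or 7.61 mA.
The root I_D = 7.61 mA gives V_GS = -1.51 V ≤ V_t, so take I_D = 0.266 mA.
Then V_GS = 1.94 V and V_DS = V_DD − I_D(R_D+R_S) = 19 − 0.266×1.97 = 18.5 V.
Saturation requires V_DS ≥ V_GS − V_t = 0.544 V; 18.5 ≥ 0.544 ✓.

I_D ≈ 0.27 mA, V_DS ≈ 18 V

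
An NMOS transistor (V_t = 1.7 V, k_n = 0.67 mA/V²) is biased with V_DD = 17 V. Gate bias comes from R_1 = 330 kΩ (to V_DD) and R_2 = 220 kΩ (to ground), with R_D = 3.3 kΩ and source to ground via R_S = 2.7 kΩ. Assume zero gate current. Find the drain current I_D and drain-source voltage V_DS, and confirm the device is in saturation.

I_D ≈ 1.2 mA, V_DS ≈ 9.9 V

V_G = V_DD·R_2/(R_1+R_2) = 17×220/550 = 6.8 V.
Assume saturation: I_D = (k_n/2)(V_GS − V_t)² with V_GS = V_G − I_D·R_S = 6.8 − 2.7·I_D.
Substituting gives 2.44·I_D² − 10.2·I_D + 8.71 = 0, with roots I_D = 1.19 or 3 mA.
The root I_D = 3 mA gives V_GS = -1.29 V ≤ V_t, so take I_D = 1.19 mA.
Then V_GS = 3.59 V and V_DS = V_DD − I_D(R_D+R_S) = 17 − 1.19×6 = 9.86 V.
Saturation requires V_DS ≥ V_GS − V_t = 1.89 V; 9.86 ≥ 1.89 ✓.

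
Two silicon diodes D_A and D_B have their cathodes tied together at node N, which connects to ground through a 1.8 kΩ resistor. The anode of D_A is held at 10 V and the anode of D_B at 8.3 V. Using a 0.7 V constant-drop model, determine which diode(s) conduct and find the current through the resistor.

Only D_A conducts; I_R ≈ 5.2 mA

Assume both conduct. Then node N would need to be at both 10−0.7 = 9.3 V and 8.3−0.7 = 7.6 V, which is impossible.
Assume only D_A conducts: V_N = 10 − 0.7 = 9.3 V, so I_R = 9.3/1.8 = 5.17 mA.
Check D_B: its anode-to-cathode voltage is 8.3 − 9.3 = -1 V < 0.7 V, so it is off. The assumption is consistent.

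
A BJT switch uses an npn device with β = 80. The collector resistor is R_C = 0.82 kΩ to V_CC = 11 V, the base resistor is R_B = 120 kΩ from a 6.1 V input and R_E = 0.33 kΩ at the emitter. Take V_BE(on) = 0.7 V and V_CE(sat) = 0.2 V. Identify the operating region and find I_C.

Assume active. Base-emitter loop: I_B = (V_BB − V_BE)/(R_B + (β+1)R_E) = (6.1 − 0.7)/(120 + 81×0.33) = 0.0368 mA.
I_C = β·I_B = 80×0.0368 = 2.94 mA.
V_CE = V_CC − I_C·R_C − I_E·R_E = 11 − 2.94×0.82 − 2.98×0.33 = 7.6 V > V_CE(sat), so the active-region assumption holds.

active; I_C ≈ 2.9 mA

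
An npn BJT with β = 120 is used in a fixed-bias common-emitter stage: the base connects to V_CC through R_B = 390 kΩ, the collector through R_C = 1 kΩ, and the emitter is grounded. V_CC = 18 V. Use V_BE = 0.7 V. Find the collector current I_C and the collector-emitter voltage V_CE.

I_C ≈ 5.3 mA, V_CE ≈ 13 V

Base loop: V_CC = I_B·R_B + V_BE, so I_B = (18 − 0.7)/390 kΩ = 0.0444 mA.
In the active region I_C = β·I_B = 120 × 0.0444 = 5.32 mA.
Collector loop: V_CE = V_CC − I_C·R_C = 18 − 5.32×1 = 12.7 V.
Since V_CE = 12.7 V > V_CE(sat) ≈ 0.2 V, the transistor is in the active region as assumed.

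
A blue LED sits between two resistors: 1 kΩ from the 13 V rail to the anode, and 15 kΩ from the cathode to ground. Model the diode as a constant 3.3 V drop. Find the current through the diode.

The two resistors are in series with the diode, so KVL gives 13 = I·1 + 3.3 + I·15.
I = (13 − 3.3) / (1 + 15) kΩ = 9.7 / 16 = 0.606 mA.

I ≈ 0.61 mA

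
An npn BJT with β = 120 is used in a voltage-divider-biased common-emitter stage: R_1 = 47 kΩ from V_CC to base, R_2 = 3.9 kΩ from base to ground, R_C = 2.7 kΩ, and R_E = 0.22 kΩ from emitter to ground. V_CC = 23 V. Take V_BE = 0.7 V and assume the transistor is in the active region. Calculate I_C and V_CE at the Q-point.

I_C ≈ 4.2 mA, V_CE ≈ 11 V

Thevenize the base divider: V_Th = V_CC·R_2/(R_1+R_2) = 23×3.9/50.9 = 1.76 V, R_Th = R_1‖R_2 = 3.6 kΩ.
Base-emitter loop: V_Th = I_B·R_Th + V_BE + (β+1)I_B·R_E, so I_B = (1.76 − 0.7) / (3.6 + 121×0.22) = 0.0352 mA.
I_C = β·I_B = 120×0.0352 = 4.22 mA, and I_E = (β+1)I_B = 4.25 mA.
V_CE = V_CC − I_C·R_C − I_E·R_E = 23 − 4.22×2.7 − 4.25×0.22 = 10.7 V.
V_CE = 10.7 V > 0.2 V confirms active-region operation.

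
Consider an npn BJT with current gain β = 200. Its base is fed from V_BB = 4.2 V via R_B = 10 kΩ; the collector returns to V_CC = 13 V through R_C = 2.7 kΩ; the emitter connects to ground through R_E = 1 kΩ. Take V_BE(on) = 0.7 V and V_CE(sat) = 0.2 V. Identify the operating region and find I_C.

Assume active. Base-emitter loop: I_B = (V_BB − V_BE)/(R_B + (β+1)R_E) = (4.2 − 0.7)/(10 + 201×1) = 0.0166 mA.
I_C = β·I_B = 200×0.0166 = 3.32 mA.
V_CE = V_CC − I_C·R_C − I_E·R_E = 13 − 3.32×2.7 − 3.33×1 = 0.709 V > V_CE(sat), so the active-region assumption holds.

active; I_C ≈ 3.3 mA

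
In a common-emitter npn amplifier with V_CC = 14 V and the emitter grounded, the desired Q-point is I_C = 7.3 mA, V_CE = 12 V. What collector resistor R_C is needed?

Collector loop: V_CC = I_C·R_C + V_CE.
R_C = (V_CC − V_CE)/I_C = (14 − 12)/7.3 = 0.274 kΩ.

R_C ≈ 0.27 kΩ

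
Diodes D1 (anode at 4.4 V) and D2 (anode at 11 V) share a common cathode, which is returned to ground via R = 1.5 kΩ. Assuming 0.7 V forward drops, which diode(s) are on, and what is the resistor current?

Only D2 conducts; I_R ≈ 6.9 mA

Assume both conduct. Then node N would need to be at both 4.4−0.7 = 3.7 V and 11−0.7 = 10.3 V, which is impossible.
Assume only D2 conducts: V_N = 11 − 0.7 = 10.3 V, so I_R = 10.3/1.5 = 6.87 mA.
Check D1: its anode-to-cathode voltage is 4.4 − 10.3 = -5.9 V < 0.7 V, so it is off. The assumption is consistent.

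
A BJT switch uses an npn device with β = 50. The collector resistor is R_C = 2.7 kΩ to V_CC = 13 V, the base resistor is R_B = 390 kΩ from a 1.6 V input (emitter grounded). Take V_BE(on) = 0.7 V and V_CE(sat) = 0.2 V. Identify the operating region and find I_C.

active; I_C ≈ 0.12 mA

Assume active. Base-emitter loop: I_B = (V_BB − V_BE)/R_B = (1.6 − 0.7)/390 = 0.00231 mA.
I_C = β·I_B = 50×0.00231 = 0.115 mA.
V_CE = V_CC − I_C·R_C = 13 − 0.115×2.7 = 12.7 V > V_CE(sat), so the active-region assumption holds.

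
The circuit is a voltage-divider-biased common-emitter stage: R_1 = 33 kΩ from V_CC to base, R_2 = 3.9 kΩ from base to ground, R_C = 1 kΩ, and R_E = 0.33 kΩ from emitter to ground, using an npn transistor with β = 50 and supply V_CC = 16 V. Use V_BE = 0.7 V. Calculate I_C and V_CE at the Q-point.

I_C ≈ 2.4 mA, V_CE ≈ 13 V

Thevenize the base divider: V_Th = V_CC·R_2/(R_1+R_2) = 16×3.9/36.9 = 1.69 V, R_Th = R_1‖R_2 = 3.49 kΩ.
Base-emitter loop: V_Th = I_B·R_Th + V_BE + (β+1)I_B·R_E, so I_B = (1.69 − 0.7) / (3.49 + 51×0.33) = 0.0488 mA.
I_C = β·I_B = 50×0.0488 = 2.44 mA, and I_E = (β+1)I_B = 2.49 mA.
V_CE = V_CC − I_C·R_C − I_E·R_E = 16 − 2.44×1 − 2.49×0.33 = 12.7 V.
V_CE = 12.7 V > 0.2 V confirms active-region operation.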